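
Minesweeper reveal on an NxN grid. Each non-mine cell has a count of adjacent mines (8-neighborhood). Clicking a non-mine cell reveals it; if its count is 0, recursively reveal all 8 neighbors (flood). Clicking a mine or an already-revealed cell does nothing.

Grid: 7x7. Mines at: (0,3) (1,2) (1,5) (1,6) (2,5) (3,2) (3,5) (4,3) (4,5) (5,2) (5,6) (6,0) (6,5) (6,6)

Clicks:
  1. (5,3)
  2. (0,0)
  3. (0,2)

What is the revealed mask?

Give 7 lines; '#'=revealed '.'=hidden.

Click 1 (5,3) count=2: revealed 1 new [(5,3)] -> total=1
Click 2 (0,0) count=0: revealed 12 new [(0,0) (0,1) (1,0) (1,1) (2,0) (2,1) (3,0) (3,1) (4,0) (4,1) (5,0) (5,1)] -> total=13
Click 3 (0,2) count=2: revealed 1 new [(0,2)] -> total=14

Answer: ###....
##.....
##.....
##.....
##.....
##.#...
.......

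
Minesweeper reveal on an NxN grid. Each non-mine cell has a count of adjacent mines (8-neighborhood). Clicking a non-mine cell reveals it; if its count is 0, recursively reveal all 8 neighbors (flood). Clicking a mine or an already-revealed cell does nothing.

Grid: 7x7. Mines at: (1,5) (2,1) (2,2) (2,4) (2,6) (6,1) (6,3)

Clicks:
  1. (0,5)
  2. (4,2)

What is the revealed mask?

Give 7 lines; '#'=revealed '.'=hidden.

Click 1 (0,5) count=1: revealed 1 new [(0,5)] -> total=1
Click 2 (4,2) count=0: revealed 24 new [(3,0) (3,1) (3,2) (3,3) (3,4) (3,5) (3,6) (4,0) (4,1) (4,2) (4,3) (4,4) (4,5) (4,6) (5,0) (5,1) (5,2) (5,3) (5,4) (5,5) (5,6) (6,4) (6,5) (6,6)] -> total=25

Answer: .....#.
.......
.......
#######
#######
#######
....###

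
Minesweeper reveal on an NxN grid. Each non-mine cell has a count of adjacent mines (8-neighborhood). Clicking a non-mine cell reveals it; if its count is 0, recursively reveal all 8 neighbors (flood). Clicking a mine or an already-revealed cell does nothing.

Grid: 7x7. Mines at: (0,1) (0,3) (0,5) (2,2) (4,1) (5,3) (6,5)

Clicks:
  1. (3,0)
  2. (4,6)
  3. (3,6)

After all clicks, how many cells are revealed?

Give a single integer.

Click 1 (3,0) count=1: revealed 1 new [(3,0)] -> total=1
Click 2 (4,6) count=0: revealed 19 new [(1,3) (1,4) (1,5) (1,6) (2,3) (2,4) (2,5) (2,6) (3,3) (3,4) (3,5) (3,6) (4,3) (4,4) (4,5) (4,6) (5,4) (5,5) (5,6)] -> total=20
Click 3 (3,6) count=0: revealed 0 new [(none)] -> total=20

Answer: 20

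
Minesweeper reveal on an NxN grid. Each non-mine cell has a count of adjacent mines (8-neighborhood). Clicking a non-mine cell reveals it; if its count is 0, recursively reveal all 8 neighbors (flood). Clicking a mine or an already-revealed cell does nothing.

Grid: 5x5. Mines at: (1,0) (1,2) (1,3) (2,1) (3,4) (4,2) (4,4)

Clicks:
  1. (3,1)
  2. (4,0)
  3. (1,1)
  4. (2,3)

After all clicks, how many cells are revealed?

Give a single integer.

Answer: 6

Derivation:
Click 1 (3,1) count=2: revealed 1 new [(3,1)] -> total=1
Click 2 (4,0) count=0: revealed 3 new [(3,0) (4,0) (4,1)] -> total=4
Click 3 (1,1) count=3: revealed 1 new [(1,1)] -> total=5
Click 4 (2,3) count=3: revealed 1 new [(2,3)] -> total=6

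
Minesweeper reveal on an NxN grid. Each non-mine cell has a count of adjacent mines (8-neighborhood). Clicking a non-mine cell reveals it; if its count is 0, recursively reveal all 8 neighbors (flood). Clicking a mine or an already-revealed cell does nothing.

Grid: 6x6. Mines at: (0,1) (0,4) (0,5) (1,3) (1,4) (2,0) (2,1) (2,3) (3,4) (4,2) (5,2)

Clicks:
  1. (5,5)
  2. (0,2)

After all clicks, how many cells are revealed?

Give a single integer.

Answer: 7

Derivation:
Click 1 (5,5) count=0: revealed 6 new [(4,3) (4,4) (4,5) (5,3) (5,4) (5,5)] -> total=6
Click 2 (0,2) count=2: revealed 1 new [(0,2)] -> total=7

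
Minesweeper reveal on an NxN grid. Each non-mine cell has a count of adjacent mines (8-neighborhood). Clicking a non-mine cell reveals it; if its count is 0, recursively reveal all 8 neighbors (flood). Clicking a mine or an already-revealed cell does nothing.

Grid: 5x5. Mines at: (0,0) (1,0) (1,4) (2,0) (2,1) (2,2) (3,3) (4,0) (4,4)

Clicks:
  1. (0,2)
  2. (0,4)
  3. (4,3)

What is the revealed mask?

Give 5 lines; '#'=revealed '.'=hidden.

Answer: .####
.###.
.....
.....
...#.

Derivation:
Click 1 (0,2) count=0: revealed 6 new [(0,1) (0,2) (0,3) (1,1) (1,2) (1,3)] -> total=6
Click 2 (0,4) count=1: revealed 1 new [(0,4)] -> total=7
Click 3 (4,3) count=2: revealed 1 new [(4,3)] -> total=8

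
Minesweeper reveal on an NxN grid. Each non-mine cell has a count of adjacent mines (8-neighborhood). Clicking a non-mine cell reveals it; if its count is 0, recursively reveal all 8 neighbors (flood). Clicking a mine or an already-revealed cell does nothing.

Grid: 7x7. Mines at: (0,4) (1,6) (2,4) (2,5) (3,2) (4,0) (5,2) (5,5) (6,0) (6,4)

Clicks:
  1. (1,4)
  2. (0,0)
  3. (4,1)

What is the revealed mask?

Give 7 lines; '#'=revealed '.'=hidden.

Click 1 (1,4) count=3: revealed 1 new [(1,4)] -> total=1
Click 2 (0,0) count=0: revealed 14 new [(0,0) (0,1) (0,2) (0,3) (1,0) (1,1) (1,2) (1,3) (2,0) (2,1) (2,2) (2,3) (3,0) (3,1)] -> total=15
Click 3 (4,1) count=3: revealed 1 new [(4,1)] -> total=16

Answer: ####...
#####..
####...
##.....
.#.....
.......
.......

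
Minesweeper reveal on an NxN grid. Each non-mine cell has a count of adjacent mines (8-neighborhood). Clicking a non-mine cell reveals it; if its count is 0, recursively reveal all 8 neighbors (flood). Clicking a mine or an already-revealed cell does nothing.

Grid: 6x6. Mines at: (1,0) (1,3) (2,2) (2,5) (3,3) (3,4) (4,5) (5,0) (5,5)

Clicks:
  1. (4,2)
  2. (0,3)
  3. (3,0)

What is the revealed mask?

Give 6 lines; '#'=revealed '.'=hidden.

Click 1 (4,2) count=1: revealed 1 new [(4,2)] -> total=1
Click 2 (0,3) count=1: revealed 1 new [(0,3)] -> total=2
Click 3 (3,0) count=0: revealed 6 new [(2,0) (2,1) (3,0) (3,1) (4,0) (4,1)] -> total=8

Answer: ...#..
......
##....
##....
###...
......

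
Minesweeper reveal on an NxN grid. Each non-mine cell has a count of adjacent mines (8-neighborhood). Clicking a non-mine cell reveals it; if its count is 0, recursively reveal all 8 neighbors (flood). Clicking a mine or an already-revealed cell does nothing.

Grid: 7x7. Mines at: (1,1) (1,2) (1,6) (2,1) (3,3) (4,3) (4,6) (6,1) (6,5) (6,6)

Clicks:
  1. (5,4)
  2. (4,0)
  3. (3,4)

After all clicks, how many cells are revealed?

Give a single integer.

Click 1 (5,4) count=2: revealed 1 new [(5,4)] -> total=1
Click 2 (4,0) count=0: revealed 9 new [(3,0) (3,1) (3,2) (4,0) (4,1) (4,2) (5,0) (5,1) (5,2)] -> total=10
Click 3 (3,4) count=2: revealed 1 new [(3,4)] -> total=11

Answer: 11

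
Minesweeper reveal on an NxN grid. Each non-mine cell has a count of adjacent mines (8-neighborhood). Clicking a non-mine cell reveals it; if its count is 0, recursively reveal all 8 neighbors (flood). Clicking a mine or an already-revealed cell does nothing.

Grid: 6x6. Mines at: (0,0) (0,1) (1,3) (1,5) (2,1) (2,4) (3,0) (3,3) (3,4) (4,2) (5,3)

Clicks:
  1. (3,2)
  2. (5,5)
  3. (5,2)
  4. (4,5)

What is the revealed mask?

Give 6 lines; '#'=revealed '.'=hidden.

Answer: ......
......
......
..#...
....##
..#.##

Derivation:
Click 1 (3,2) count=3: revealed 1 new [(3,2)] -> total=1
Click 2 (5,5) count=0: revealed 4 new [(4,4) (4,5) (5,4) (5,5)] -> total=5
Click 3 (5,2) count=2: revealed 1 new [(5,2)] -> total=6
Click 4 (4,5) count=1: revealed 0 new [(none)] -> total=6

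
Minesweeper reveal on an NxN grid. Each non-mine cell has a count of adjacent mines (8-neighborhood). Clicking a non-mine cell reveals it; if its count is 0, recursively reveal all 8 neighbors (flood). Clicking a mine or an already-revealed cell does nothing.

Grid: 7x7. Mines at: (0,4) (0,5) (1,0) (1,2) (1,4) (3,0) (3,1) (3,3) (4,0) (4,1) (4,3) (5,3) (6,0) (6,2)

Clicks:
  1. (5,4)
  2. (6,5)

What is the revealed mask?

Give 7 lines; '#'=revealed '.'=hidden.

Answer: .......
.....##
....###
....###
....###
....###
....###

Derivation:
Click 1 (5,4) count=2: revealed 1 new [(5,4)] -> total=1
Click 2 (6,5) count=0: revealed 16 new [(1,5) (1,6) (2,4) (2,5) (2,6) (3,4) (3,5) (3,6) (4,4) (4,5) (4,6) (5,5) (5,6) (6,4) (6,5) (6,6)] -> total=17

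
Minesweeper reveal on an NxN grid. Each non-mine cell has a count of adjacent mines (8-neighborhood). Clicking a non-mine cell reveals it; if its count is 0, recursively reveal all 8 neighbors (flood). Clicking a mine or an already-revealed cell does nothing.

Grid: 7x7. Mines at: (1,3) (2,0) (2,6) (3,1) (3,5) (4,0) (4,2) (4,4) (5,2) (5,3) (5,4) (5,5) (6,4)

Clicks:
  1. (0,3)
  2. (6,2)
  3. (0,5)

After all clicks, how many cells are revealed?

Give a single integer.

Answer: 8

Derivation:
Click 1 (0,3) count=1: revealed 1 new [(0,3)] -> total=1
Click 2 (6,2) count=2: revealed 1 new [(6,2)] -> total=2
Click 3 (0,5) count=0: revealed 6 new [(0,4) (0,5) (0,6) (1,4) (1,5) (1,6)] -> total=8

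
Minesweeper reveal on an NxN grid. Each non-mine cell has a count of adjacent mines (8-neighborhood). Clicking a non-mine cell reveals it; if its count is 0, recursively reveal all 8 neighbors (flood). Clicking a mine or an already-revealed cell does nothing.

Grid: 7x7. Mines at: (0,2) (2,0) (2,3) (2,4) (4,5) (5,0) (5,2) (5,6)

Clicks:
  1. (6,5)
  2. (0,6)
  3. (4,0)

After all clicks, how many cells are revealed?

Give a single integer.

Answer: 14

Derivation:
Click 1 (6,5) count=1: revealed 1 new [(6,5)] -> total=1
Click 2 (0,6) count=0: revealed 12 new [(0,3) (0,4) (0,5) (0,6) (1,3) (1,4) (1,5) (1,6) (2,5) (2,6) (3,5) (3,6)] -> total=13
Click 3 (4,0) count=1: revealed 1 new [(4,0)] -> total=14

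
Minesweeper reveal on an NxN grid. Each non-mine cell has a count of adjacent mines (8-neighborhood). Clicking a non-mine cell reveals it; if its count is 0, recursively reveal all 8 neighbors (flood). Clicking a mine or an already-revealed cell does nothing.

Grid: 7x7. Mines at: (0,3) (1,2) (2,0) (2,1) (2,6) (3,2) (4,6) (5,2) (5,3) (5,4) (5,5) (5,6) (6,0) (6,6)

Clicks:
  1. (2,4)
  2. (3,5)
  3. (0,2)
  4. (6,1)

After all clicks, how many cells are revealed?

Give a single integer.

Answer: 14

Derivation:
Click 1 (2,4) count=0: revealed 12 new [(1,3) (1,4) (1,5) (2,3) (2,4) (2,5) (3,3) (3,4) (3,5) (4,3) (4,4) (4,5)] -> total=12
Click 2 (3,5) count=2: revealed 0 new [(none)] -> total=12
Click 3 (0,2) count=2: revealed 1 new [(0,2)] -> total=13
Click 4 (6,1) count=2: revealed 1 new [(6,1)] -> total=14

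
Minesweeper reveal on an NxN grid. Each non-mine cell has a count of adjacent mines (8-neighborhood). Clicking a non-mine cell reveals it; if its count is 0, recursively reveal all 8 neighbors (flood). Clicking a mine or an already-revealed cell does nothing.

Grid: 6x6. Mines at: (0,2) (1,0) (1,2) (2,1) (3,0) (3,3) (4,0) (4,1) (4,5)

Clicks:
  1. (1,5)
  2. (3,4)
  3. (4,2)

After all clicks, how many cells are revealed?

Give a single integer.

Answer: 12

Derivation:
Click 1 (1,5) count=0: revealed 11 new [(0,3) (0,4) (0,5) (1,3) (1,4) (1,5) (2,3) (2,4) (2,5) (3,4) (3,5)] -> total=11
Click 2 (3,4) count=2: revealed 0 new [(none)] -> total=11
Click 3 (4,2) count=2: revealed 1 new [(4,2)] -> total=12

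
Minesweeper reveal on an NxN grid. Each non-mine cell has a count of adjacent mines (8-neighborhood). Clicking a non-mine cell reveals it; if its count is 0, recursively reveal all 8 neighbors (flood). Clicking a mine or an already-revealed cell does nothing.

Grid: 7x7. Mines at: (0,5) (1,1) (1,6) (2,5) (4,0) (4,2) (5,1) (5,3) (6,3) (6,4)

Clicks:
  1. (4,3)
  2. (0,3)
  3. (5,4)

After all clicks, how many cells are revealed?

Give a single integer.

Answer: 14

Derivation:
Click 1 (4,3) count=2: revealed 1 new [(4,3)] -> total=1
Click 2 (0,3) count=0: revealed 12 new [(0,2) (0,3) (0,4) (1,2) (1,3) (1,4) (2,2) (2,3) (2,4) (3,2) (3,3) (3,4)] -> total=13
Click 3 (5,4) count=3: revealed 1 new [(5,4)] -> total=14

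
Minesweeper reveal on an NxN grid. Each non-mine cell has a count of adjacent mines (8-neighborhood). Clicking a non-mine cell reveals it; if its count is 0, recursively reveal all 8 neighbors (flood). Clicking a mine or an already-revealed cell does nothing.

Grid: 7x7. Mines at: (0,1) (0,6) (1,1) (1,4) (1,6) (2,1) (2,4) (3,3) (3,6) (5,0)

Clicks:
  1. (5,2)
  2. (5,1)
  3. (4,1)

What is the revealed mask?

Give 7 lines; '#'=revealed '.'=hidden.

Answer: .......
.......
.......
.......
.######
.######
.######

Derivation:
Click 1 (5,2) count=0: revealed 18 new [(4,1) (4,2) (4,3) (4,4) (4,5) (4,6) (5,1) (5,2) (5,3) (5,4) (5,5) (5,6) (6,1) (6,2) (6,3) (6,4) (6,5) (6,6)] -> total=18
Click 2 (5,1) count=1: revealed 0 new [(none)] -> total=18
Click 3 (4,1) count=1: revealed 0 new [(none)] -> total=18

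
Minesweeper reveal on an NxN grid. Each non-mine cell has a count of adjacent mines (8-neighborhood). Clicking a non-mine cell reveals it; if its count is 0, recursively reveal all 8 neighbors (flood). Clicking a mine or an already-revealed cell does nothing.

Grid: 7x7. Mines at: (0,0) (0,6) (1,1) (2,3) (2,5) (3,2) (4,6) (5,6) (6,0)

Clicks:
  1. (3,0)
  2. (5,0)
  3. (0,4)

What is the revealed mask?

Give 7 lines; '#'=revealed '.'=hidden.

Click 1 (3,0) count=0: revealed 8 new [(2,0) (2,1) (3,0) (3,1) (4,0) (4,1) (5,0) (5,1)] -> total=8
Click 2 (5,0) count=1: revealed 0 new [(none)] -> total=8
Click 3 (0,4) count=0: revealed 8 new [(0,2) (0,3) (0,4) (0,5) (1,2) (1,3) (1,4) (1,5)] -> total=16

Answer: ..####.
..####.
##.....
##.....
##.....
##.....
.......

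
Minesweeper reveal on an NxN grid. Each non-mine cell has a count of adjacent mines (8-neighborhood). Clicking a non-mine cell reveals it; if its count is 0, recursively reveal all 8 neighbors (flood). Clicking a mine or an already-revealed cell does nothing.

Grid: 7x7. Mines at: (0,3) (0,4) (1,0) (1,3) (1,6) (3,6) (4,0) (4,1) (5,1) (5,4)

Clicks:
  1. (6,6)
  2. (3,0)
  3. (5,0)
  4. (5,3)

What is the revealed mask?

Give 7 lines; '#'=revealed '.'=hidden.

Answer: .......
.......
.......
#......
.....##
#..#.##
.....##

Derivation:
Click 1 (6,6) count=0: revealed 6 new [(4,5) (4,6) (5,5) (5,6) (6,5) (6,6)] -> total=6
Click 2 (3,0) count=2: revealed 1 new [(3,0)] -> total=7
Click 3 (5,0) count=3: revealed 1 new [(5,0)] -> total=8
Click 4 (5,3) count=1: revealed 1 new [(5,3)] -> total=9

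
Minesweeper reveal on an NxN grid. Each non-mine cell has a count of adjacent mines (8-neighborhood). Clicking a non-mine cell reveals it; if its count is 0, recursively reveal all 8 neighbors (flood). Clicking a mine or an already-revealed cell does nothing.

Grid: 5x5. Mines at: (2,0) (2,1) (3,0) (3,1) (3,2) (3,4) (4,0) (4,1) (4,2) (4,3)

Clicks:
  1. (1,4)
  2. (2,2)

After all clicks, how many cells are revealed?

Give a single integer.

Click 1 (1,4) count=0: revealed 13 new [(0,0) (0,1) (0,2) (0,3) (0,4) (1,0) (1,1) (1,2) (1,3) (1,4) (2,2) (2,3) (2,4)] -> total=13
Click 2 (2,2) count=3: revealed 0 new [(none)] -> total=13

Answer: 13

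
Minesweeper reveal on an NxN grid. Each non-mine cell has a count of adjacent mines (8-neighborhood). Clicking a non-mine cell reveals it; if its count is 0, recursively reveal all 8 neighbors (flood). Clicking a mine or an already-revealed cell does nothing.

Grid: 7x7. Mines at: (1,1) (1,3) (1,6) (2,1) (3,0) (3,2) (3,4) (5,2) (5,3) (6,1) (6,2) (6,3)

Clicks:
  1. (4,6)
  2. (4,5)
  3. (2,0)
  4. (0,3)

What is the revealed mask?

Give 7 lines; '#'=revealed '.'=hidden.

Answer: ...#...
.......
#....##
.....##
....###
....###
....###

Derivation:
Click 1 (4,6) count=0: revealed 13 new [(2,5) (2,6) (3,5) (3,6) (4,4) (4,5) (4,6) (5,4) (5,5) (5,6) (6,4) (6,5) (6,6)] -> total=13
Click 2 (4,5) count=1: revealed 0 new [(none)] -> total=13
Click 3 (2,0) count=3: revealed 1 new [(2,0)] -> total=14
Click 4 (0,3) count=1: revealed 1 new [(0,3)] -> total=15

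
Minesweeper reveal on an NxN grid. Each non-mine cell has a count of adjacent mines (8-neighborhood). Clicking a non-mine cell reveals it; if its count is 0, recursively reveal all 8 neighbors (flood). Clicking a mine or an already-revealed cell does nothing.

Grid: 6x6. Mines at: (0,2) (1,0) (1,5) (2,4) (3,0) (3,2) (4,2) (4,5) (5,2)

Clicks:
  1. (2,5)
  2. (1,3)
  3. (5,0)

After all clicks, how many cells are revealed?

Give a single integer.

Answer: 6

Derivation:
Click 1 (2,5) count=2: revealed 1 new [(2,5)] -> total=1
Click 2 (1,3) count=2: revealed 1 new [(1,3)] -> total=2
Click 3 (5,0) count=0: revealed 4 new [(4,0) (4,1) (5,0) (5,1)] -> total=6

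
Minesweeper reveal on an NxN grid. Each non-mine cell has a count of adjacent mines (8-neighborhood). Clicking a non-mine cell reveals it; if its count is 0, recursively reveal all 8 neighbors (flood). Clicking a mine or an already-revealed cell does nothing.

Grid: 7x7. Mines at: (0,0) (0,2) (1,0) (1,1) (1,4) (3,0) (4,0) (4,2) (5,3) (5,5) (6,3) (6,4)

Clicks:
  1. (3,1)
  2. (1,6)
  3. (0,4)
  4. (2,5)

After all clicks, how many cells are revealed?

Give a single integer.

Click 1 (3,1) count=3: revealed 1 new [(3,1)] -> total=1
Click 2 (1,6) count=0: revealed 16 new [(0,5) (0,6) (1,5) (1,6) (2,3) (2,4) (2,5) (2,6) (3,3) (3,4) (3,5) (3,6) (4,3) (4,4) (4,5) (4,6)] -> total=17
Click 3 (0,4) count=1: revealed 1 new [(0,4)] -> total=18
Click 4 (2,5) count=1: revealed 0 new [(none)] -> total=18

Answer: 18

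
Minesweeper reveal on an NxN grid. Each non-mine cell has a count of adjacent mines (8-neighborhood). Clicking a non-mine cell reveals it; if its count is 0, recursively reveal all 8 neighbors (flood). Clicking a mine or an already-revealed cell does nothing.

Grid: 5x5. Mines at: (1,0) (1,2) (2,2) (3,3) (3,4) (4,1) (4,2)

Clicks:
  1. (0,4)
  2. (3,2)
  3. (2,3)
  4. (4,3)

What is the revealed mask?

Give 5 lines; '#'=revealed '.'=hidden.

Answer: ...##
...##
...##
..#..
...#.

Derivation:
Click 1 (0,4) count=0: revealed 6 new [(0,3) (0,4) (1,3) (1,4) (2,3) (2,4)] -> total=6
Click 2 (3,2) count=4: revealed 1 new [(3,2)] -> total=7
Click 3 (2,3) count=4: revealed 0 new [(none)] -> total=7
Click 4 (4,3) count=3: revealed 1 new [(4,3)] -> total=8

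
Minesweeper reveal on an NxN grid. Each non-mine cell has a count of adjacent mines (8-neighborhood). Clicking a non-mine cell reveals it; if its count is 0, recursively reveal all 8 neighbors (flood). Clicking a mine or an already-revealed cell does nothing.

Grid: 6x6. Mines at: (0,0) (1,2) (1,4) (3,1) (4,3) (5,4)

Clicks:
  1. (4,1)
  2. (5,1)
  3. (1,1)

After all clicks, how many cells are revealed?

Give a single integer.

Click 1 (4,1) count=1: revealed 1 new [(4,1)] -> total=1
Click 2 (5,1) count=0: revealed 5 new [(4,0) (4,2) (5,0) (5,1) (5,2)] -> total=6
Click 3 (1,1) count=2: revealed 1 new [(1,1)] -> total=7

Answer: 7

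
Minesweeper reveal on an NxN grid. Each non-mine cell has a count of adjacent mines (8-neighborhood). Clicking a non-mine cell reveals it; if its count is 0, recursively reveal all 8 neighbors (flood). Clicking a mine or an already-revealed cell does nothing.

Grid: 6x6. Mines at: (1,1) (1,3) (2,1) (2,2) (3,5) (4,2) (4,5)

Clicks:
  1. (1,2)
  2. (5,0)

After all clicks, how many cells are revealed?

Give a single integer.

Click 1 (1,2) count=4: revealed 1 new [(1,2)] -> total=1
Click 2 (5,0) count=0: revealed 6 new [(3,0) (3,1) (4,0) (4,1) (5,0) (5,1)] -> total=7

Answer: 7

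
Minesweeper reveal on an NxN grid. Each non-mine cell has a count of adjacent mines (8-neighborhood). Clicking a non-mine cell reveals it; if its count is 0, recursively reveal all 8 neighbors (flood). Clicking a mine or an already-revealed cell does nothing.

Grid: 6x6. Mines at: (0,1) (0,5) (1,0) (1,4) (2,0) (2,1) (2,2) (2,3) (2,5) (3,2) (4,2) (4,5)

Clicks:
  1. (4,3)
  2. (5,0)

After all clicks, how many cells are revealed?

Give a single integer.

Click 1 (4,3) count=2: revealed 1 new [(4,3)] -> total=1
Click 2 (5,0) count=0: revealed 6 new [(3,0) (3,1) (4,0) (4,1) (5,0) (5,1)] -> total=7

Answer: 7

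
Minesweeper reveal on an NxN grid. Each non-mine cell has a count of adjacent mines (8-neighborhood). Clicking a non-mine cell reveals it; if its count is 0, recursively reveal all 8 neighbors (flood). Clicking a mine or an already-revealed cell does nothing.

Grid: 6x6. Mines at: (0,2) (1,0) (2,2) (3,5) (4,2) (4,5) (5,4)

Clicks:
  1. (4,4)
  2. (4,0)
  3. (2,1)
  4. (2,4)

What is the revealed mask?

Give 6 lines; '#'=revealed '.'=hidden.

Answer: ......
......
##..#.
##....
##..#.
##....

Derivation:
Click 1 (4,4) count=3: revealed 1 new [(4,4)] -> total=1
Click 2 (4,0) count=0: revealed 8 new [(2,0) (2,1) (3,0) (3,1) (4,0) (4,1) (5,0) (5,1)] -> total=9
Click 3 (2,1) count=2: revealed 0 new [(none)] -> total=9
Click 4 (2,4) count=1: revealed 1 new [(2,4)] -> total=10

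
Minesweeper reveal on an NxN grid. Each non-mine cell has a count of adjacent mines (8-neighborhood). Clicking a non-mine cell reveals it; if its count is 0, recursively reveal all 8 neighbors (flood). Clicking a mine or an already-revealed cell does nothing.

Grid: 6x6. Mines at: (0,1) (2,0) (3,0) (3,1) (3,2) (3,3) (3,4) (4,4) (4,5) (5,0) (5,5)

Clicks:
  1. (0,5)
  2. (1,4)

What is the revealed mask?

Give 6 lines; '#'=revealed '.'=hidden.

Click 1 (0,5) count=0: revealed 12 new [(0,2) (0,3) (0,4) (0,5) (1,2) (1,3) (1,4) (1,5) (2,2) (2,3) (2,4) (2,5)] -> total=12
Click 2 (1,4) count=0: revealed 0 new [(none)] -> total=12

Answer: ..####
..####
..####
......
......
......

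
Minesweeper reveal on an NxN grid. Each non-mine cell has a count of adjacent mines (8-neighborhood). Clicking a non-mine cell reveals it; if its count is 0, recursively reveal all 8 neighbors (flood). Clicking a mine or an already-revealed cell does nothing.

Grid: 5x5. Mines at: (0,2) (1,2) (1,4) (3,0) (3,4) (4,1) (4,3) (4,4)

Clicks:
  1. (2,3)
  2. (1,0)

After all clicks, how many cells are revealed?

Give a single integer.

Click 1 (2,3) count=3: revealed 1 new [(2,3)] -> total=1
Click 2 (1,0) count=0: revealed 6 new [(0,0) (0,1) (1,0) (1,1) (2,0) (2,1)] -> total=7

Answer: 7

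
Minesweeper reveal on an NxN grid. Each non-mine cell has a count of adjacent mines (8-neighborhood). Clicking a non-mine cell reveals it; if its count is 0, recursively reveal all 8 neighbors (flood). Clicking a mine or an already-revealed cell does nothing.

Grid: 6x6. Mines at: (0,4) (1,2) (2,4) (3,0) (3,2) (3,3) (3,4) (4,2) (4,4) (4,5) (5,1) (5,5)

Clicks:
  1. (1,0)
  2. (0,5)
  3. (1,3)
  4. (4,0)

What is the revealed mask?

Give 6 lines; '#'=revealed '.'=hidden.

Click 1 (1,0) count=0: revealed 6 new [(0,0) (0,1) (1,0) (1,1) (2,0) (2,1)] -> total=6
Click 2 (0,5) count=1: revealed 1 new [(0,5)] -> total=7
Click 3 (1,3) count=3: revealed 1 new [(1,3)] -> total=8
Click 4 (4,0) count=2: revealed 1 new [(4,0)] -> total=9

Answer: ##...#
##.#..
##....
......
#.....
......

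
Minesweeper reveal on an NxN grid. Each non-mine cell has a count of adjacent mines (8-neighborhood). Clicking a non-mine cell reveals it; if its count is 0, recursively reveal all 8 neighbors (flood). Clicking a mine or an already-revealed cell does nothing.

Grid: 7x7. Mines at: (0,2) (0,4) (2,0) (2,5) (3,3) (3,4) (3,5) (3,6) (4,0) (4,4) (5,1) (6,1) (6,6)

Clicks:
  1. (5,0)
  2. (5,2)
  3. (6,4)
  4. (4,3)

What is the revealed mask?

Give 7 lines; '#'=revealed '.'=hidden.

Click 1 (5,0) count=3: revealed 1 new [(5,0)] -> total=1
Click 2 (5,2) count=2: revealed 1 new [(5,2)] -> total=2
Click 3 (6,4) count=0: revealed 7 new [(5,3) (5,4) (5,5) (6,2) (6,3) (6,4) (6,5)] -> total=9
Click 4 (4,3) count=3: revealed 1 new [(4,3)] -> total=10

Answer: .......
.......
.......
.......
...#...
#.####.
..####.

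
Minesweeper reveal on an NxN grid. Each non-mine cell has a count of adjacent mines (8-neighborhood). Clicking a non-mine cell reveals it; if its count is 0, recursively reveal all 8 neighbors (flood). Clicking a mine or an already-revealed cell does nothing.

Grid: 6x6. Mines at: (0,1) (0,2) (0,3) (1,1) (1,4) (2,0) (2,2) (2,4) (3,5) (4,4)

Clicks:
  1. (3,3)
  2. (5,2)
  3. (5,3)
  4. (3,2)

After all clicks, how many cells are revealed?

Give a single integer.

Answer: 12

Derivation:
Click 1 (3,3) count=3: revealed 1 new [(3,3)] -> total=1
Click 2 (5,2) count=0: revealed 11 new [(3,0) (3,1) (3,2) (4,0) (4,1) (4,2) (4,3) (5,0) (5,1) (5,2) (5,3)] -> total=12
Click 3 (5,3) count=1: revealed 0 new [(none)] -> total=12
Click 4 (3,2) count=1: revealed 0 new [(none)] -> total=12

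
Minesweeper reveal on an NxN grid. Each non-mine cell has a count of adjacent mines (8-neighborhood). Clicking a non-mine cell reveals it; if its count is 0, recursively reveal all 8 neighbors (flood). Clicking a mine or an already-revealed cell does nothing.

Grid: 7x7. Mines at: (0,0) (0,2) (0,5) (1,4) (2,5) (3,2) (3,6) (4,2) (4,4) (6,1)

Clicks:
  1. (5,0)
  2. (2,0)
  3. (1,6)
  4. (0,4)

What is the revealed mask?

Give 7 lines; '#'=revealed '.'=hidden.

Answer: ....#..
##....#
##.....
##.....
##.....
##.....
.......

Derivation:
Click 1 (5,0) count=1: revealed 1 new [(5,0)] -> total=1
Click 2 (2,0) count=0: revealed 9 new [(1,0) (1,1) (2,0) (2,1) (3,0) (3,1) (4,0) (4,1) (5,1)] -> total=10
Click 3 (1,6) count=2: revealed 1 new [(1,6)] -> total=11
Click 4 (0,4) count=2: revealed 1 new [(0,4)] -> total=12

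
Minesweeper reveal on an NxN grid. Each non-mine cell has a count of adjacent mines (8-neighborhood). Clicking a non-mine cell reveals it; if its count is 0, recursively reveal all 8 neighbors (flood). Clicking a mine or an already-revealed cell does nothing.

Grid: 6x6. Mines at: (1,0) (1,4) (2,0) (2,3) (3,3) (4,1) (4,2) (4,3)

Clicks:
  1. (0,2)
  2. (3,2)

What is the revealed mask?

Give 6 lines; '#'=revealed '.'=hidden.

Answer: .###..
.###..
......
..#...
......
......

Derivation:
Click 1 (0,2) count=0: revealed 6 new [(0,1) (0,2) (0,3) (1,1) (1,2) (1,3)] -> total=6
Click 2 (3,2) count=5: revealed 1 new [(3,2)] -> total=7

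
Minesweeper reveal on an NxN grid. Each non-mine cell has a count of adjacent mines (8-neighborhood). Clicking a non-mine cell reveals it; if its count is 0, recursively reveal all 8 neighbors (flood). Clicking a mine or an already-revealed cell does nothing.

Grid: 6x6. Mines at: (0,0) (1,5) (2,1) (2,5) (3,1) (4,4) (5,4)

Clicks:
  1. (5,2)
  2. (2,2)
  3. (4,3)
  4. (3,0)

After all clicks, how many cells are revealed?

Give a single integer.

Answer: 10

Derivation:
Click 1 (5,2) count=0: revealed 8 new [(4,0) (4,1) (4,2) (4,3) (5,0) (5,1) (5,2) (5,3)] -> total=8
Click 2 (2,2) count=2: revealed 1 new [(2,2)] -> total=9
Click 3 (4,3) count=2: revealed 0 new [(none)] -> total=9
Click 4 (3,0) count=2: revealed 1 new [(3,0)] -> total=10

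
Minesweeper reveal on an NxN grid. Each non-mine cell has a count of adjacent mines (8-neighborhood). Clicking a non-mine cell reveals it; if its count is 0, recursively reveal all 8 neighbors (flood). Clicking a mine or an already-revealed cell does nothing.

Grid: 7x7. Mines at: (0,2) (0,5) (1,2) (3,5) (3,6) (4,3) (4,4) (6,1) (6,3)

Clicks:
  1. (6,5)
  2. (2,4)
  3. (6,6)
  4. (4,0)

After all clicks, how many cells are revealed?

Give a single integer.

Click 1 (6,5) count=0: revealed 8 new [(4,5) (4,6) (5,4) (5,5) (5,6) (6,4) (6,5) (6,6)] -> total=8
Click 2 (2,4) count=1: revealed 1 new [(2,4)] -> total=9
Click 3 (6,6) count=0: revealed 0 new [(none)] -> total=9
Click 4 (4,0) count=0: revealed 16 new [(0,0) (0,1) (1,0) (1,1) (2,0) (2,1) (2,2) (3,0) (3,1) (3,2) (4,0) (4,1) (4,2) (5,0) (5,1) (5,2)] -> total=25

Answer: 25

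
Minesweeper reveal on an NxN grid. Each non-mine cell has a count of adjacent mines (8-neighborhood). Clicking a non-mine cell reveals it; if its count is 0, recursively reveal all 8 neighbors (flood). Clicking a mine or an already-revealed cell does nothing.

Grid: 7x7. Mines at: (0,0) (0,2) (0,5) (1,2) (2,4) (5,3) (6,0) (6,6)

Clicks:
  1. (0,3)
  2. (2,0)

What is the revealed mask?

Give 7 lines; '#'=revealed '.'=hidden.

Click 1 (0,3) count=2: revealed 1 new [(0,3)] -> total=1
Click 2 (2,0) count=0: revealed 17 new [(1,0) (1,1) (2,0) (2,1) (2,2) (2,3) (3,0) (3,1) (3,2) (3,3) (4,0) (4,1) (4,2) (4,3) (5,0) (5,1) (5,2)] -> total=18

Answer: ...#...
##.....
####...
####...
####...
###....
.......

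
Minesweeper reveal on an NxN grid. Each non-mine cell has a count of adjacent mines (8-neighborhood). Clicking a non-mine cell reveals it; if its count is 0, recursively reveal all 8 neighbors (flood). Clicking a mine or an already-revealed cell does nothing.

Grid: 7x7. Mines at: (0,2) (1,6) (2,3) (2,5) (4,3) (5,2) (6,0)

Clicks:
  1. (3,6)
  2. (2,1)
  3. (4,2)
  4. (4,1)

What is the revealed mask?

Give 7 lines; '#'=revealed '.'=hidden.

Answer: ##.....
###....
###....
###...#
###....
##.....
.......

Derivation:
Click 1 (3,6) count=1: revealed 1 new [(3,6)] -> total=1
Click 2 (2,1) count=0: revealed 16 new [(0,0) (0,1) (1,0) (1,1) (1,2) (2,0) (2,1) (2,2) (3,0) (3,1) (3,2) (4,0) (4,1) (4,2) (5,0) (5,1)] -> total=17
Click 3 (4,2) count=2: revealed 0 new [(none)] -> total=17
Click 4 (4,1) count=1: revealed 0 new [(none)] -> total=17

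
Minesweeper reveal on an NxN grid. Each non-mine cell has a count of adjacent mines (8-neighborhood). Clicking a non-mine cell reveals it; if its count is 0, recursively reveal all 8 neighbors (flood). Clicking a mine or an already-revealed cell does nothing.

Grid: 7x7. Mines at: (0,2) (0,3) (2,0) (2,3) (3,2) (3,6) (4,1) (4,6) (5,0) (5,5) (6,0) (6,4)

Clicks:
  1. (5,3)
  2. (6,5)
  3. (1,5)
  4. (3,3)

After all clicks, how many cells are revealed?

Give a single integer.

Click 1 (5,3) count=1: revealed 1 new [(5,3)] -> total=1
Click 2 (6,5) count=2: revealed 1 new [(6,5)] -> total=2
Click 3 (1,5) count=0: revealed 9 new [(0,4) (0,5) (0,6) (1,4) (1,5) (1,6) (2,4) (2,5) (2,6)] -> total=11
Click 4 (3,3) count=2: revealed 1 new [(3,3)] -> total=12

Answer: 12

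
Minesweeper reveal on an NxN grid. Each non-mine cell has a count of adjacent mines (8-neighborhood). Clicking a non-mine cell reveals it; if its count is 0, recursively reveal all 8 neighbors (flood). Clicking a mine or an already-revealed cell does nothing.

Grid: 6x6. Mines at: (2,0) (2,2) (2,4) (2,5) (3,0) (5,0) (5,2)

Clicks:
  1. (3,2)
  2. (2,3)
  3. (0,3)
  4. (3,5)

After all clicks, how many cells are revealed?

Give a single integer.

Click 1 (3,2) count=1: revealed 1 new [(3,2)] -> total=1
Click 2 (2,3) count=2: revealed 1 new [(2,3)] -> total=2
Click 3 (0,3) count=0: revealed 12 new [(0,0) (0,1) (0,2) (0,3) (0,4) (0,5) (1,0) (1,1) (1,2) (1,3) (1,4) (1,5)] -> total=14
Click 4 (3,5) count=2: revealed 1 new [(3,5)] -> total=15

Answer: 15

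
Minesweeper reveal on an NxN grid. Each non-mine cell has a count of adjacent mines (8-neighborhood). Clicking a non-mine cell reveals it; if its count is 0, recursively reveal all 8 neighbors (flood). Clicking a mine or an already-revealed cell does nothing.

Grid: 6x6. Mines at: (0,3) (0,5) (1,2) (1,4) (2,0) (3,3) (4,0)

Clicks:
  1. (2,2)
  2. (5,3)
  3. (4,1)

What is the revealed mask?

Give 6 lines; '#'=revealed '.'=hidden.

Answer: ......
......
..#.##
....##
.#####
.#####

Derivation:
Click 1 (2,2) count=2: revealed 1 new [(2,2)] -> total=1
Click 2 (5,3) count=0: revealed 14 new [(2,4) (2,5) (3,4) (3,5) (4,1) (4,2) (4,3) (4,4) (4,5) (5,1) (5,2) (5,3) (5,4) (5,5)] -> total=15
Click 3 (4,1) count=1: revealed 0 new [(none)] -> total=15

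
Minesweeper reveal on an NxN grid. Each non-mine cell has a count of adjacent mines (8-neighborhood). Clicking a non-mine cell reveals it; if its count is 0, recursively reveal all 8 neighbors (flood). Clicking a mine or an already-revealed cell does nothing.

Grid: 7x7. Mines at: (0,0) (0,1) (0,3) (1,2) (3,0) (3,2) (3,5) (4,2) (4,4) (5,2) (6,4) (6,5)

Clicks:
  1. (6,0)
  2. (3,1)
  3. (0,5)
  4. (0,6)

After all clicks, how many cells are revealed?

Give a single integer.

Answer: 16

Derivation:
Click 1 (6,0) count=0: revealed 6 new [(4,0) (4,1) (5,0) (5,1) (6,0) (6,1)] -> total=6
Click 2 (3,1) count=3: revealed 1 new [(3,1)] -> total=7
Click 3 (0,5) count=0: revealed 9 new [(0,4) (0,5) (0,6) (1,4) (1,5) (1,6) (2,4) (2,5) (2,6)] -> total=16
Click 4 (0,6) count=0: revealed 0 new [(none)] -> total=16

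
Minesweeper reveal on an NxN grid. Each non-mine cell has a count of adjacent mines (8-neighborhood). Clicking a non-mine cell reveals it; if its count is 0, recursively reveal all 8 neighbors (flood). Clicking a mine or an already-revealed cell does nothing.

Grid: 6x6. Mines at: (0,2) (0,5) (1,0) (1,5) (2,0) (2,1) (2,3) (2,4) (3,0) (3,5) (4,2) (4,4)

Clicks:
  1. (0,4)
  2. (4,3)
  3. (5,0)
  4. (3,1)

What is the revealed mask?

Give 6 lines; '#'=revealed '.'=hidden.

Answer: ....#.
......
......
.#....
##.#..
##....

Derivation:
Click 1 (0,4) count=2: revealed 1 new [(0,4)] -> total=1
Click 2 (4,3) count=2: revealed 1 new [(4,3)] -> total=2
Click 3 (5,0) count=0: revealed 4 new [(4,0) (4,1) (5,0) (5,1)] -> total=6
Click 4 (3,1) count=4: revealed 1 new [(3,1)] -> total=7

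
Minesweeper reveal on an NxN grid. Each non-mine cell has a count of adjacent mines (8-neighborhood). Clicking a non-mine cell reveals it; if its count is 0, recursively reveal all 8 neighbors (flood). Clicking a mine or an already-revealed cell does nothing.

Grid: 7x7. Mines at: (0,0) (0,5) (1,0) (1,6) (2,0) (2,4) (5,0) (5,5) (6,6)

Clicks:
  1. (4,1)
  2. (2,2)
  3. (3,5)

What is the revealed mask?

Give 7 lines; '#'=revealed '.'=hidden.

Click 1 (4,1) count=1: revealed 1 new [(4,1)] -> total=1
Click 2 (2,2) count=0: revealed 26 new [(0,1) (0,2) (0,3) (0,4) (1,1) (1,2) (1,3) (1,4) (2,1) (2,2) (2,3) (3,1) (3,2) (3,3) (3,4) (4,2) (4,3) (4,4) (5,1) (5,2) (5,3) (5,4) (6,1) (6,2) (6,3) (6,4)] -> total=27
Click 3 (3,5) count=1: revealed 1 new [(3,5)] -> total=28

Answer: .####..
.####..
.###...
.#####.
.####..
.####..
.####..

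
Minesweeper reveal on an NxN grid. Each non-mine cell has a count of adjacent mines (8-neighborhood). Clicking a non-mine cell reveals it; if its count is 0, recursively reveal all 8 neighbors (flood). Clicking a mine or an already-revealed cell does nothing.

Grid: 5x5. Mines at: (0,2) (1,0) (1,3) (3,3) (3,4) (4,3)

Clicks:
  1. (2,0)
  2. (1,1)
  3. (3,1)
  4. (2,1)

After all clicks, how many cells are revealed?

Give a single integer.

Click 1 (2,0) count=1: revealed 1 new [(2,0)] -> total=1
Click 2 (1,1) count=2: revealed 1 new [(1,1)] -> total=2
Click 3 (3,1) count=0: revealed 8 new [(2,1) (2,2) (3,0) (3,1) (3,2) (4,0) (4,1) (4,2)] -> total=10
Click 4 (2,1) count=1: revealed 0 new [(none)] -> total=10

Answer: 10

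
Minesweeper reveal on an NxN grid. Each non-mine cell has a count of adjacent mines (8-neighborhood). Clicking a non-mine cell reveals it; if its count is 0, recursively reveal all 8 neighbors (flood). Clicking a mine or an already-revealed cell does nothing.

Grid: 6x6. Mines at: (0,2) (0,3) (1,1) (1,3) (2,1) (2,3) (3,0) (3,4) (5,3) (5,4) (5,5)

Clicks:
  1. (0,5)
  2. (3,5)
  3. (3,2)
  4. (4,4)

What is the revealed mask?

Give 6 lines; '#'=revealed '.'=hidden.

Click 1 (0,5) count=0: revealed 6 new [(0,4) (0,5) (1,4) (1,5) (2,4) (2,5)] -> total=6
Click 2 (3,5) count=1: revealed 1 new [(3,5)] -> total=7
Click 3 (3,2) count=2: revealed 1 new [(3,2)] -> total=8
Click 4 (4,4) count=4: revealed 1 new [(4,4)] -> total=9

Answer: ....##
....##
....##
..#..#
....#.
......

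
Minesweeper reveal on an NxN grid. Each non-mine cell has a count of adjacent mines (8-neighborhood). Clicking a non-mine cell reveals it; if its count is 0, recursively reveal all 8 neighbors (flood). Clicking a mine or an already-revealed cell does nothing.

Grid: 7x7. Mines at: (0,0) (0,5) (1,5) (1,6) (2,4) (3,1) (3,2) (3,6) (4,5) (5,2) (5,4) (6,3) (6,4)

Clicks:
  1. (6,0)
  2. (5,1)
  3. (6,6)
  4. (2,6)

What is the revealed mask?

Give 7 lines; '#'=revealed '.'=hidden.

Answer: .......
.......
......#
.......
##.....
##...##
##...##

Derivation:
Click 1 (6,0) count=0: revealed 6 new [(4,0) (4,1) (5,0) (5,1) (6,0) (6,1)] -> total=6
Click 2 (5,1) count=1: revealed 0 new [(none)] -> total=6
Click 3 (6,6) count=0: revealed 4 new [(5,5) (5,6) (6,5) (6,6)] -> total=10
Click 4 (2,6) count=3: revealed 1 new [(2,6)] -> total=11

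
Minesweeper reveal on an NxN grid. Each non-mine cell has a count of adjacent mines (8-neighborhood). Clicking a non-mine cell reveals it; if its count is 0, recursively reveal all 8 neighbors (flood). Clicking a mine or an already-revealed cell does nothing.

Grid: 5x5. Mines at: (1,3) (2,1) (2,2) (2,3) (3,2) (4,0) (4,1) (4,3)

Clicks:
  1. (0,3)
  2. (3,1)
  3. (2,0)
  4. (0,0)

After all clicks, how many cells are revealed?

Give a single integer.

Answer: 9

Derivation:
Click 1 (0,3) count=1: revealed 1 new [(0,3)] -> total=1
Click 2 (3,1) count=5: revealed 1 new [(3,1)] -> total=2
Click 3 (2,0) count=1: revealed 1 new [(2,0)] -> total=3
Click 4 (0,0) count=0: revealed 6 new [(0,0) (0,1) (0,2) (1,0) (1,1) (1,2)] -> total=9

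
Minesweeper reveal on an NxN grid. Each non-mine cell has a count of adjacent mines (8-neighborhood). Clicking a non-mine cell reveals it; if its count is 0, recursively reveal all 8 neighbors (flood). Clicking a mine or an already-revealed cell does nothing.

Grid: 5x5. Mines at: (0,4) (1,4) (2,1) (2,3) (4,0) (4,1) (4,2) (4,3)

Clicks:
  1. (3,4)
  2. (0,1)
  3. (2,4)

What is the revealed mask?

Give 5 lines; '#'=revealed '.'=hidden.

Answer: ####.
####.
....#
....#
.....

Derivation:
Click 1 (3,4) count=2: revealed 1 new [(3,4)] -> total=1
Click 2 (0,1) count=0: revealed 8 new [(0,0) (0,1) (0,2) (0,3) (1,0) (1,1) (1,2) (1,3)] -> total=9
Click 3 (2,4) count=2: revealed 1 new [(2,4)] -> total=10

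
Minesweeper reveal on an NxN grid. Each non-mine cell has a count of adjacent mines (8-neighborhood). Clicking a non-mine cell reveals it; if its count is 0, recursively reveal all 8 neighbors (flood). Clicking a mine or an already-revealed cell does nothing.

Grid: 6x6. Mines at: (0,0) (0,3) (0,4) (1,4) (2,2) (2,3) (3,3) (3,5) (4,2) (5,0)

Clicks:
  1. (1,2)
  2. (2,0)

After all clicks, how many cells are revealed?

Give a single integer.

Answer: 9

Derivation:
Click 1 (1,2) count=3: revealed 1 new [(1,2)] -> total=1
Click 2 (2,0) count=0: revealed 8 new [(1,0) (1,1) (2,0) (2,1) (3,0) (3,1) (4,0) (4,1)] -> total=9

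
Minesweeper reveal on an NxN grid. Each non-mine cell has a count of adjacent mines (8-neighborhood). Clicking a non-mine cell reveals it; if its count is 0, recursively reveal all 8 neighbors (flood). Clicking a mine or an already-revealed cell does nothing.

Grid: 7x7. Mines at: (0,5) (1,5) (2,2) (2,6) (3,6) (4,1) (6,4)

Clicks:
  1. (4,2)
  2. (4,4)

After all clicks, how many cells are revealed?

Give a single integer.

Answer: 15

Derivation:
Click 1 (4,2) count=1: revealed 1 new [(4,2)] -> total=1
Click 2 (4,4) count=0: revealed 14 new [(2,3) (2,4) (2,5) (3,2) (3,3) (3,4) (3,5) (4,3) (4,4) (4,5) (5,2) (5,3) (5,4) (5,5)] -> total=15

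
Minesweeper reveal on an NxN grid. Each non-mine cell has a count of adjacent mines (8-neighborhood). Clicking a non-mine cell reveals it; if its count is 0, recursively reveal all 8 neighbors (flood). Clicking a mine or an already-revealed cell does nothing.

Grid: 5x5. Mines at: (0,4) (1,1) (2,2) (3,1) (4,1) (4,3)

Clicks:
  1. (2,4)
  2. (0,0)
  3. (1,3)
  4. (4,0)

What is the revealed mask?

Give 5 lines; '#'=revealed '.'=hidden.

Click 1 (2,4) count=0: revealed 6 new [(1,3) (1,4) (2,3) (2,4) (3,3) (3,4)] -> total=6
Click 2 (0,0) count=1: revealed 1 new [(0,0)] -> total=7
Click 3 (1,3) count=2: revealed 0 new [(none)] -> total=7
Click 4 (4,0) count=2: revealed 1 new [(4,0)] -> total=8

Answer: #....
...##
...##
...##
#....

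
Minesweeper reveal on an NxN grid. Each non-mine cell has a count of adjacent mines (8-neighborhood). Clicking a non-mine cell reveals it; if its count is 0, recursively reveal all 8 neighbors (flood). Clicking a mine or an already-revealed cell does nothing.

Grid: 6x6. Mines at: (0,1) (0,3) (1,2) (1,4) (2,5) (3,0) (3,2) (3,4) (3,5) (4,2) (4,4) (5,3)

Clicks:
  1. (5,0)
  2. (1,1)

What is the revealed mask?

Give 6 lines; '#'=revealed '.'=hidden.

Answer: ......
.#....
......
......
##....
##....

Derivation:
Click 1 (5,0) count=0: revealed 4 new [(4,0) (4,1) (5,0) (5,1)] -> total=4
Click 2 (1,1) count=2: revealed 1 new [(1,1)] -> total=5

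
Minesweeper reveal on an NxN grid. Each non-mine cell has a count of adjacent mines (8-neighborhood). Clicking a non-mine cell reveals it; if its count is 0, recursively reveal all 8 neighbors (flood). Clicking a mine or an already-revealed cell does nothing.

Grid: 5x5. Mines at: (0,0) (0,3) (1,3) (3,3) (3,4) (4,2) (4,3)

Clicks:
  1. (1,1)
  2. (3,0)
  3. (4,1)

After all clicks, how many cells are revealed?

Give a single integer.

Click 1 (1,1) count=1: revealed 1 new [(1,1)] -> total=1
Click 2 (3,0) count=0: revealed 10 new [(1,0) (1,2) (2,0) (2,1) (2,2) (3,0) (3,1) (3,2) (4,0) (4,1)] -> total=11
Click 3 (4,1) count=1: revealed 0 new [(none)] -> total=11

Answer: 11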